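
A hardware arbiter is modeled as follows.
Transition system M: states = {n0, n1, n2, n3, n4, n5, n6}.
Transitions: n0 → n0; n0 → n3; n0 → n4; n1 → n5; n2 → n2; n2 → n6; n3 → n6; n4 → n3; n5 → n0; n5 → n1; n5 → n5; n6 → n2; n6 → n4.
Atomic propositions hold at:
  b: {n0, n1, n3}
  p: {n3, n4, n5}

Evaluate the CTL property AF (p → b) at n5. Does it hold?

No

Sat(p → b) = {n0, n1, n2, n3, n6}
AF (p → b): least fixpoint, start Z0 = {n0, n1, n2, n3, n6}, add states with every successor in Z. Z1 = {n0, n1, n2, n3, n4, n6}; fixed.
Sat(AF (p → b)) = {n0, n1, n2, n3, n4, n6}
n5 ∉ Sat(AF (p → b)) = {n0, n1, n2, n3, n4, n6}, so the formula does not hold at n5.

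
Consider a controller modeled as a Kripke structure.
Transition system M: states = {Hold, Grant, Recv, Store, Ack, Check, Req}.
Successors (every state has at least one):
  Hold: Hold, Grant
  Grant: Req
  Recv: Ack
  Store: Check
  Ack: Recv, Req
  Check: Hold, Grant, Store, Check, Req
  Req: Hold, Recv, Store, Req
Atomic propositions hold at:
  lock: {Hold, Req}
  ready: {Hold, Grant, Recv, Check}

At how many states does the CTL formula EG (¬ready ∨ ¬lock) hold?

Sat(¬ready) = {Store, Ack, Req}
Sat(¬lock) = {Grant, Recv, Store, Ack, Check}
Sat(¬ready ∨ ¬lock) = {Grant, Recv, Store, Ack, Check, Req}
EG (¬ready ∨ ¬lock): greatest fixpoint, start Z0 = {Grant, Recv, Store, Ack, Check, Req}, keep only states in Sat with some successor in Z. Already a fixed point.
Sat(EG (¬ready ∨ ¬lock)) = {Grant, Recv, Store, Ack, Check, Req}
|Sat(EG (¬ready ∨ ¬lock))| = |{Grant, Recv, Store, Ack, Check, Req}| = 6.

6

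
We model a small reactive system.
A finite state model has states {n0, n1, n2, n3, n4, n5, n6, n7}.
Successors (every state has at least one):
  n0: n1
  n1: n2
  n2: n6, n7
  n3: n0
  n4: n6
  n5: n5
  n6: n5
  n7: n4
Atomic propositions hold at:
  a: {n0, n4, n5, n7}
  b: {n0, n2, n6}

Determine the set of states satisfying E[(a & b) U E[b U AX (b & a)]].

{n3}

Sat(a & b) = {n0}
Sat(b & a) = {n0}
Sat(AX (b & a)) = {s : every successor in {n0}} = {n3}
E[b U AX (b & a)]: least fixpoint, start Z0 = Sat(AX (b & a)) = {n3}, add states in Sat(b) with some successor in Z. Already a fixed point.
Sat(E[b U AX (b & a)]) = {n3}
E[(a & b) U E[b U AX (b & a)]]: least fixpoint, start Z0 = Sat(E[b U AX (b & a)]) = {n3}, add states in Sat(a & b) with some successor in Z. Already a fixed point.
Sat(E[(a & b) U E[b U AX (b & a)]]) = {n3}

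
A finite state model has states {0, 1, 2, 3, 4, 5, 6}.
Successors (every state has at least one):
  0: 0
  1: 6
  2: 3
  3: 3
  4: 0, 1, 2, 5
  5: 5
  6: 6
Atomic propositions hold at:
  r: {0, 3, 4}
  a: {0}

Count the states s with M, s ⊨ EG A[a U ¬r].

Sat(¬r) = {1, 2, 5, 6}
A[a U ¬r]: least fixpoint, start Z0 = Sat(¬r) = {1, 2, 5, 6}, add states in Sat(a) with every successor in Z. Already a fixed point.
Sat(A[a U ¬r]) = {1, 2, 5, 6}
EG A[a U ¬r]: greatest fixpoint, start Z0 = {1, 2, 5, 6}, keep only states in Sat with some successor in Z. Z1 = {1, 5, 6}; fixed.
Sat(EG A[a U ¬r]) = {1, 5, 6}
|Sat(EG A[a U ¬r])| = |{1, 5, 6}| = 3.

3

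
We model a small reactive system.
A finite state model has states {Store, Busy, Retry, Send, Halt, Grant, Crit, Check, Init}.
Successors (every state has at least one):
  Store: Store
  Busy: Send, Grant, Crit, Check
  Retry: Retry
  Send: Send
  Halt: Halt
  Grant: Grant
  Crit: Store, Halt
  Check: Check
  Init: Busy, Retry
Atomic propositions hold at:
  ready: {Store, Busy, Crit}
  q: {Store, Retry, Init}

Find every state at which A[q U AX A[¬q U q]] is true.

{Store, Retry}

Sat(¬q) = {Busy, Send, Halt, Grant, Crit, Check}
A[¬q U q]: least fixpoint, start Z0 = Sat(q) = {Store, Retry, Init}, add states in Sat(¬q) with every successor in Z. Already a fixed point.
Sat(A[¬q U q]) = {Store, Retry, Init}
Sat(AX A[¬q U q]) = {s : every successor in {Store, Retry, Init}} = {Store, Retry}
A[q U AX A[¬q U q]]: least fixpoint, start Z0 = Sat(AX A[¬q U q]) = {Store, Retry}, add states in Sat(q) with every successor in Z. Already a fixed point.
Sat(A[q U AX A[¬q U q]]) = {Store, Retry}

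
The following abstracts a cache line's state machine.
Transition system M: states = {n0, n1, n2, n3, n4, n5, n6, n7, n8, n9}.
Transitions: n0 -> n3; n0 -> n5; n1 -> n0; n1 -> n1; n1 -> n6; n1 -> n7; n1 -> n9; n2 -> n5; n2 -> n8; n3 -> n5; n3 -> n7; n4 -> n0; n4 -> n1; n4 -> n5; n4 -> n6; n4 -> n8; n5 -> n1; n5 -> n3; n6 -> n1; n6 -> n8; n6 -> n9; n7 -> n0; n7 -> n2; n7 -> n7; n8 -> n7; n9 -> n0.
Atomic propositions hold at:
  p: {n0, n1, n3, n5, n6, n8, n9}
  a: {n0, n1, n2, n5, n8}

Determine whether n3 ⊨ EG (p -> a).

Sat(p -> a) = {n0, n1, n2, n4, n5, n7, n8}
EG (p -> a): greatest fixpoint, start Z0 = {n0, n1, n2, n4, n5, n7, n8}, keep only states in Sat with some successor in Z. Already a fixed point.
Sat(EG (p -> a)) = {n0, n1, n2, n4, n5, n7, n8}
n3 ∉ Sat(EG (p -> a)) = {n0, n1, n2, n4, n5, n7, n8}, so the formula does not hold at n3.

No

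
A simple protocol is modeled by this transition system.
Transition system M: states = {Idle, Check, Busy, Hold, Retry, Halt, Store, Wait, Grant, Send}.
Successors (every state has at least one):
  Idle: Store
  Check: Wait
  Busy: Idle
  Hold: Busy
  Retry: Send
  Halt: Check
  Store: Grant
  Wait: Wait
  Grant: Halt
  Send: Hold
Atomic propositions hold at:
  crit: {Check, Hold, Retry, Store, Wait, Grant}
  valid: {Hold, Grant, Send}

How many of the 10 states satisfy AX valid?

3

Sat(AX valid) = {s : every successor in {Hold, Grant, Send}} = {Retry, Store, Send}
|Sat(AX valid)| = |{Retry, Store, Send}| = 3.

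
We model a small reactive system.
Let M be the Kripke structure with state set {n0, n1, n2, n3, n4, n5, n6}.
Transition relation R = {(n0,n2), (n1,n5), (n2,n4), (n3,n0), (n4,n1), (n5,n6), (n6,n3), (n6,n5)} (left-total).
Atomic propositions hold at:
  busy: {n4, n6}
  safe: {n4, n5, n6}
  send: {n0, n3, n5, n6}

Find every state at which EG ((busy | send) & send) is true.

{n5, n6}

Sat(busy | send) = {n0, n3, n4, n5, n6}
Sat((busy | send) & send) = {n0, n3, n5, n6}
EG ((busy | send) & send): greatest fixpoint, start Z0 = {n0, n3, n5, n6}, keep only states in Sat with some successor in Z. Z1 = {n3, n5, n6}; Z2 = {n5, n6}; fixed.
Sat(EG ((busy | send) & send)) = {n5, n6}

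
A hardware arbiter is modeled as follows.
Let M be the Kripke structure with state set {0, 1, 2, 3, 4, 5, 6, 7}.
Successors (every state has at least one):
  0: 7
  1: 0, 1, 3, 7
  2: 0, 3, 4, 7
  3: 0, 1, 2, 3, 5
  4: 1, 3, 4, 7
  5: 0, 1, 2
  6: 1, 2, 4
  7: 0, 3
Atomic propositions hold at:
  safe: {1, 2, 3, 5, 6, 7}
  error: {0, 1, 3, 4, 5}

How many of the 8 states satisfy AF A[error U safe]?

A[error U safe]: least fixpoint, start Z0 = Sat(safe) = {1, 2, 3, 5, 6, 7}, add states in Sat(error) with every successor in Z. Z1 = {0, 1, 2, 3, 5, 6, 7}; fixed.
Sat(A[error U safe]) = {0, 1, 2, 3, 5, 6, 7}
AF A[error U safe]: least fixpoint, start Z0 = {0, 1, 2, 3, 5, 6, 7}, add states with every successor in Z. Already a fixed point.
Sat(AF A[error U safe]) = {0, 1, 2, 3, 5, 6, 7}
|Sat(AF A[error U safe])| = |{0, 1, 2, 3, 5, 6, 7}| = 7.

7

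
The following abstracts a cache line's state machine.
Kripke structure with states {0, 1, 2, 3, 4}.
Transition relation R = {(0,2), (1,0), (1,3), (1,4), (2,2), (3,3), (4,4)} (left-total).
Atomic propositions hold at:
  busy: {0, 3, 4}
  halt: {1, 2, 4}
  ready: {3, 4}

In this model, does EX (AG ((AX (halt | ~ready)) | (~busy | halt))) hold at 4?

Sat(~ready) = {0, 1, 2}
Sat(halt | ~ready) = {0, 1, 2, 4}
Sat(AX (halt | ~ready)) = {s : every successor in {0, 1, 2, 4}} = {0, 2, 4}
Sat(~busy) = {1, 2}
Sat(~busy | halt) = {1, 2, 4}
Sat((AX (halt | ~ready)) | (~busy | halt)) = {0, 1, 2, 4}
AG ((AX (halt | ~ready)) | (~busy | halt)): greatest fixpoint, start Z0 = {0, 1, 2, 4}, keep only states in Sat with every successor in Z. Z1 = {0, 2, 4}; fixed.
Sat(AG ((AX (halt | ~ready)) | (~busy | halt))) = {0, 2, 4}
Sat(EX (AG ((AX (halt | ~ready)) | (~busy | halt)))) = {s : some successor in {0, 2, 4}} = {0, 1, 2, 4}
4 ∈ Sat(EX (AG ((AX (halt | ~ready)) | (~busy | halt)))) = {0, 1, 2, 4}, so the formula holds at 4.

Yes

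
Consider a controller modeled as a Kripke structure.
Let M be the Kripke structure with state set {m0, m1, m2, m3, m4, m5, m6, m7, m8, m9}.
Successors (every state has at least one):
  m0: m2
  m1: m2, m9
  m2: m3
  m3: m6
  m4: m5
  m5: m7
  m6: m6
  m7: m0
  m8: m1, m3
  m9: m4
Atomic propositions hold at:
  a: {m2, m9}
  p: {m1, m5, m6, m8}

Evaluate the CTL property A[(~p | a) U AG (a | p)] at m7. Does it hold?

Sat(~p) = {m0, m2, m3, m4, m7, m9}
Sat(~p | a) = {m0, m2, m3, m4, m7, m9}
Sat(a | p) = {m1, m2, m5, m6, m8, m9}
AG (a | p): greatest fixpoint, start Z0 = {m1, m2, m5, m6, m8, m9}, keep only states in Sat with every successor in Z. Z1 = {m1, m6}; Z2 = {m6}; fixed.
Sat(AG (a | p)) = {m6}
A[(~p | a) U AG (a | p)]: least fixpoint, start Z0 = Sat(AG (a | p)) = {m6}, add states in Sat(~p | a) with every successor in Z. Z1 = {m3, m6}; Z2 = {m2, m3, m6}; Z3 = {m0, m2, m3, m6}; Z4 = {m0, m2, m3, m6, m7}; fixed.
Sat(A[(~p | a) U AG (a | p)]) = {m0, m2, m3, m6, m7}
m7 ∈ Sat(A[(~p | a) U AG (a | p)]) = {m0, m2, m3, m6, m7}, so the formula holds at m7.

Yes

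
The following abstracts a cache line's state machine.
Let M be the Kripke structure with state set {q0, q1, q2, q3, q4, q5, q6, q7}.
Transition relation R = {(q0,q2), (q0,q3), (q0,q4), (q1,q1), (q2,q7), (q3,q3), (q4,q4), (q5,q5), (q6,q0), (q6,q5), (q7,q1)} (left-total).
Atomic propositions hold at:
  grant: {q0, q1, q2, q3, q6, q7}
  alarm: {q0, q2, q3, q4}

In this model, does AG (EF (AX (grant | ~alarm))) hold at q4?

No

Sat(~alarm) = {q1, q5, q6, q7}
Sat(grant | ~alarm) = {q0, q1, q2, q3, q5, q6, q7}
Sat(AX (grant | ~alarm)) = {s : every successor in {q0, q1, q2, q3, q5, q6, q7}} = {q1, q2, q3, q5, q6, q7}
EF (AX (grant | ~alarm)): least fixpoint, start Z0 = {q1, q2, q3, q5, q6, q7}, add states with some successor in Z. Z1 = {q0, q1, q2, q3, q5, q6, q7}; fixed.
Sat(EF (AX (grant | ~alarm))) = {q0, q1, q2, q3, q5, q6, q7}
AG (EF (AX (grant | ~alarm))): greatest fixpoint, start Z0 = {q0, q1, q2, q3, q5, q6, q7}, keep only states in Sat with every successor in Z. Z1 = {q1, q2, q3, q5, q6, q7}; Z2 = {q1, q2, q3, q5, q7}; fixed.
Sat(AG (EF (AX (grant | ~alarm)))) = {q1, q2, q3, q5, q7}
q4 ∉ Sat(AG (EF (AX (grant | ~alarm)))) = {q1, q2, q3, q5, q7}, so the formula does not hold at q4.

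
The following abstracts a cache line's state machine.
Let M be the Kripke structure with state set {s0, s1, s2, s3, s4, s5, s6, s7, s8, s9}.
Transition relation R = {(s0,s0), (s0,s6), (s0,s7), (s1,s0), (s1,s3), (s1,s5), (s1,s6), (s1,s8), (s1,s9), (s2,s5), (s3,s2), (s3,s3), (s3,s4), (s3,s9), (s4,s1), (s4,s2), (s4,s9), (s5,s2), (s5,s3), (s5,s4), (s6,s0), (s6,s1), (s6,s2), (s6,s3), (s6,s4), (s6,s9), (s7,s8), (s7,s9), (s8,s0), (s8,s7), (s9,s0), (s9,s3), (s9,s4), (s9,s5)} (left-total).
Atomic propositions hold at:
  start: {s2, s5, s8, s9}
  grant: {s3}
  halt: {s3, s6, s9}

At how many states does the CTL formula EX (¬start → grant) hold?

Sat(¬start) = {s0, s1, s3, s4, s6, s7}
Sat(¬start → grant) = {s2, s3, s5, s8, s9}
Sat(EX (¬start → grant)) = {s : some successor in {s2, s3, s5, s8, s9}} = {s1, s2, s3, s4, s5, s6, s7, s9}
|Sat(EX (¬start → grant))| = |{s1, s2, s3, s4, s5, s6, s7, s9}| = 8.

8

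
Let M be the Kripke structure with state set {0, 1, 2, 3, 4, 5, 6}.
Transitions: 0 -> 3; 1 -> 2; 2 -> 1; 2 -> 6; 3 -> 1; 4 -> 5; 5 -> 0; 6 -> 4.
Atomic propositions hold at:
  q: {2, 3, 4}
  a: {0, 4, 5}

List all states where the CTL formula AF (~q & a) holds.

{0, 4, 5, 6}

Sat(~q) = {0, 1, 5, 6}
Sat(~q & a) = {0, 5}
AF (~q & a): least fixpoint, start Z0 = {0, 5}, add states with every successor in Z. Z1 = {0, 4, 5}; Z2 = {0, 4, 5, 6}; fixed.
Sat(AF (~q & a)) = {0, 4, 5, 6}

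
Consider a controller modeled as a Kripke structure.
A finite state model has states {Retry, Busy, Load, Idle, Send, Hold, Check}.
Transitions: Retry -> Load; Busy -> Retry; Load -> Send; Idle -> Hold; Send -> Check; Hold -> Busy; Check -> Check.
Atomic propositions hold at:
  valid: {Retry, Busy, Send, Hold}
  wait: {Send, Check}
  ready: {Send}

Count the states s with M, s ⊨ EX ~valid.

3

Sat(~valid) = {Load, Idle, Check}
Sat(EX ~valid) = {s : some successor in {Load, Idle, Check}} = {Retry, Send, Check}
|Sat(EX ~valid)| = |{Retry, Send, Check}| = 3.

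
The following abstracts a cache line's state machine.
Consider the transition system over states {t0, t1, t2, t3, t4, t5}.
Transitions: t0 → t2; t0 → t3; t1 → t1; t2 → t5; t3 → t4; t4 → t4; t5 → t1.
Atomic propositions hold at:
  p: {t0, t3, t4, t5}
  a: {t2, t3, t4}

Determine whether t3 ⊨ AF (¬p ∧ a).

No

Sat(¬p) = {t1, t2}
Sat(¬p ∧ a) = {t2}
AF (¬p ∧ a): least fixpoint, start Z0 = {t2}, add states with every successor in Z. Already a fixed point.
Sat(AF (¬p ∧ a)) = {t2}
t3 ∉ Sat(AF (¬p ∧ a)) = {t2}, so the formula does not hold at t3.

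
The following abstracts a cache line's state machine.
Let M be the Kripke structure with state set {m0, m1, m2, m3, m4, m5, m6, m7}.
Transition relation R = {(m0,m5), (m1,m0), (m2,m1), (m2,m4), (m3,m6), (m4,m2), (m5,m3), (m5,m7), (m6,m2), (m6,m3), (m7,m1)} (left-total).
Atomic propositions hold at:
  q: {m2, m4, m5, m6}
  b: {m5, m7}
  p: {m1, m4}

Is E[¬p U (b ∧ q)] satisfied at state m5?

Sat(¬p) = {m0, m2, m3, m5, m6, m7}
Sat(b ∧ q) = {m5}
E[¬p U (b ∧ q)]: least fixpoint, start Z0 = Sat((b ∧ q)) = {m5}, add states in Sat(¬p) with some successor in Z. Z1 = {m0, m5}; fixed.
Sat(E[¬p U (b ∧ q)]) = {m0, m5}
m5 ∈ Sat(E[¬p U (b ∧ q)]) = {m0, m5}, so the formula holds at m5.

Yes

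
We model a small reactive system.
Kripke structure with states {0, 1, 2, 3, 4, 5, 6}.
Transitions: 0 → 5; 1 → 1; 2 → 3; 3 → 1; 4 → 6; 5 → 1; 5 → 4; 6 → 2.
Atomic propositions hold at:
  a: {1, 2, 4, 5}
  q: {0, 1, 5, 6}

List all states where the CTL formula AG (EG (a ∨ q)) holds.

Sat(a ∨ q) = {0, 1, 2, 4, 5, 6}
EG (a ∨ q): greatest fixpoint, start Z0 = {0, 1, 2, 4, 5, 6}, keep only states in Sat with some successor in Z. Z1 = {0, 1, 4, 5, 6}; Z2 = {0, 1, 4, 5}; Z3 = {0, 1, 5}; fixed.
Sat(EG (a ∨ q)) = {0, 1, 5}
AG (EG (a ∨ q)): greatest fixpoint, start Z0 = {0, 1, 5}, keep only states in Sat with every successor in Z. Z1 = {0, 1}; Z2 = {1}; fixed.
Sat(AG (EG (a ∨ q))) = {1}

{1}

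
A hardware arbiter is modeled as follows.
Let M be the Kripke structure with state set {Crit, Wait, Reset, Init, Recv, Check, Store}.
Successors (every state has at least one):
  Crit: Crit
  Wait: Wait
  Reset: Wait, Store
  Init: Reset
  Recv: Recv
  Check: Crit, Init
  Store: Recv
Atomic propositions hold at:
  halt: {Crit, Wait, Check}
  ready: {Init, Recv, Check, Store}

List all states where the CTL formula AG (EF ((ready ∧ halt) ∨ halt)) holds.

{Crit, Wait}

Sat(ready ∧ halt) = {Check}
Sat((ready ∧ halt) ∨ halt) = {Crit, Wait, Check}
EF ((ready ∧ halt) ∨ halt): least fixpoint, start Z0 = {Crit, Wait, Check}, add states with some successor in Z. Z1 = {Crit, Wait, Reset, Check}; Z2 = {Crit, Wait, Reset, Init, Check}; fixed.
Sat(EF ((ready ∧ halt) ∨ halt)) = {Crit, Wait, Reset, Init, Check}
AG (EF ((ready ∧ halt) ∨ halt)): greatest fixpoint, start Z0 = {Crit, Wait, Reset, Init, Check}, keep only states in Sat with every successor in Z. Z1 = {Crit, Wait, Init, Check}; Z2 = {Crit, Wait, Check}; Z3 = {Crit, Wait}; fixed.
Sat(AG (EF ((ready ∧ halt) ∨ halt))) = {Crit, Wait}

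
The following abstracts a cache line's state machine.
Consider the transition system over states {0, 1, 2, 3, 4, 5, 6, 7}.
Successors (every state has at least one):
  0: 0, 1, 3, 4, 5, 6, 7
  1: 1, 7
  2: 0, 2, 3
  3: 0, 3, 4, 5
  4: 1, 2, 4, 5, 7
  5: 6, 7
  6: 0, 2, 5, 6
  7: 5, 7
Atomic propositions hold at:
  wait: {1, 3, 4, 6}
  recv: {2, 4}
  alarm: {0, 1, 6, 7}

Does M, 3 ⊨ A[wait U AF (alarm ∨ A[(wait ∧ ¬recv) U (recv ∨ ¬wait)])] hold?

No

Sat(¬recv) = {0, 1, 3, 5, 6, 7}
Sat(wait ∧ ¬recv) = {1, 3, 6}
Sat(¬wait) = {0, 2, 5, 7}
Sat(recv ∨ ¬wait) = {0, 2, 4, 5, 7}
A[(wait ∧ ¬recv) U (recv ∨ ¬wait)]: least fixpoint, start Z0 = Sat((recv ∨ ¬wait)) = {0, 2, 4, 5, 7}, add states in Sat(wait ∧ ¬recv) with every successor in Z. Already a fixed point.
Sat(A[(wait ∧ ¬recv) U (recv ∨ ¬wait)]) = {0, 2, 4, 5, 7}
Sat(alarm ∨ A[(wait ∧ ¬recv) U (recv ∨ ¬wait)]) = {0, 1, 2, 4, 5, 6, 7}
AF (alarm ∨ A[(wait ∧ ¬recv) U (recv ∨ ¬wait)]): least fixpoint, start Z0 = {0, 1, 2, 4, 5, 6, 7}, add states with every successor in Z. Already a fixed point.
Sat(AF (alarm ∨ A[(wait ∧ ¬recv) U (recv ∨ ¬wait)])) = {0, 1, 2, 4, 5, 6, 7}
A[wait U AF (alarm ∨ A[(wait ∧ ¬recv) U (recv ∨ ¬wait)])]: least fixpoint, start Z0 = Sat(AF (alarm ∨ A[(wait ∧ ¬recv) U (recv ∨ ¬wait)])) = {0, 1, 2, 4, 5, 6, 7}, add states in Sat(wait) with every successor in Z. Already a fixed point.
Sat(A[wait U AF (alarm ∨ A[(wait ∧ ¬recv) U (recv ∨ ¬wait)])]) = {0, 1, 2, 4, 5, 6, 7}
3 ∉ Sat(A[wait U AF (alarm ∨ A[(wait ∧ ¬recv) U (recv ∨ ¬wait)])]) = {0, 1, 2, 4, 5, 6, 7}, so the formula does not hold at 3.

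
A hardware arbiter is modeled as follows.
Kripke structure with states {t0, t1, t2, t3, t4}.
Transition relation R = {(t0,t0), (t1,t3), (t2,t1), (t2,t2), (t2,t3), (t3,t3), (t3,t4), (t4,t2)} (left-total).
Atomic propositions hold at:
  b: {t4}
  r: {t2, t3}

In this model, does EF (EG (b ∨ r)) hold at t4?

Sat(b ∨ r) = {t2, t3, t4}
EG (b ∨ r): greatest fixpoint, start Z0 = {t2, t3, t4}, keep only states in Sat with some successor in Z. Already a fixed point.
Sat(EG (b ∨ r)) = {t2, t3, t4}
EF (EG (b ∨ r)): least fixpoint, start Z0 = {t2, t3, t4}, add states with some successor in Z. Z1 = {t1, t2, t3, t4}; fixed.
Sat(EF (EG (b ∨ r))) = {t1, t2, t3, t4}
t4 ∈ Sat(EF (EG (b ∨ r))) = {t1, t2, t3, t4}, so the formula holds at t4.

Yes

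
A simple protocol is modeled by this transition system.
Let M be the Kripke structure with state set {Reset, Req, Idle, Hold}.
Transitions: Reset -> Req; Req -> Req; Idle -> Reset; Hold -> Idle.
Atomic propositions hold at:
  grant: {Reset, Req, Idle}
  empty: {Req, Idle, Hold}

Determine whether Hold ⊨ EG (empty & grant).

Sat(empty & grant) = {Req, Idle}
EG (empty & grant): greatest fixpoint, start Z0 = {Req, Idle}, keep only states in Sat with some successor in Z. Z1 = {Req}; fixed.
Sat(EG (empty & grant)) = {Req}
Hold ∉ Sat(EG (empty & grant)) = {Req}, so the formula does not hold at Hold.

No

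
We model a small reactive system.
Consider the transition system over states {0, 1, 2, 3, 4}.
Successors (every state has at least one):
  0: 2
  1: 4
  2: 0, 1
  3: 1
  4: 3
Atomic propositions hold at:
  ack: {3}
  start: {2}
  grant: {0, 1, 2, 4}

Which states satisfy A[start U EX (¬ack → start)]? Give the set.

Sat(¬ack) = {0, 1, 2, 4}
Sat(¬ack → start) = {2, 3}
Sat(EX (¬ack → start)) = {s : some successor in {2, 3}} = {0, 4}
A[start U EX (¬ack → start)]: least fixpoint, start Z0 = Sat(EX (¬ack → start)) = {0, 4}, add states in Sat(start) with every successor in Z. Already a fixed point.
Sat(A[start U EX (¬ack → start)]) = {0, 4}

{0, 4}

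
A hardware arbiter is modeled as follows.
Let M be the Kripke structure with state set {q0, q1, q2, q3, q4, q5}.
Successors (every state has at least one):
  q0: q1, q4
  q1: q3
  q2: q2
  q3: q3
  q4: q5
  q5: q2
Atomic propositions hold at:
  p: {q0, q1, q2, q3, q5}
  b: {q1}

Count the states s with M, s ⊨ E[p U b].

E[p U b]: least fixpoint, start Z0 = Sat(b) = {q1}, add states in Sat(p) with some successor in Z. Z1 = {q0, q1}; fixed.
Sat(E[p U b]) = {q0, q1}
|Sat(E[p U b])| = |{q0, q1}| = 2.

2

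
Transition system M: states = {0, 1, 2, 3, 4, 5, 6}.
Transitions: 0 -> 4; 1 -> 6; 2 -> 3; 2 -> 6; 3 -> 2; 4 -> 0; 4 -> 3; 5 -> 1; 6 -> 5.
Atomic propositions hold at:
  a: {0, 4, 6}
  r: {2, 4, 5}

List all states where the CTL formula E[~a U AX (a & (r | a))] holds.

Sat(~a) = {1, 2, 3, 5}
Sat(r | a) = {0, 2, 4, 5, 6}
Sat(a & (r | a)) = {0, 4, 6}
Sat(AX (a & (r | a))) = {s : every successor in {0, 4, 6}} = {0, 1}
E[~a U AX (a & (r | a))]: least fixpoint, start Z0 = Sat(AX (a & (r | a))) = {0, 1}, add states in Sat(~a) with some successor in Z. Z1 = {0, 1, 5}; fixed.
Sat(E[~a U AX (a & (r | a))]) = {0, 1, 5}

{0, 1, 5}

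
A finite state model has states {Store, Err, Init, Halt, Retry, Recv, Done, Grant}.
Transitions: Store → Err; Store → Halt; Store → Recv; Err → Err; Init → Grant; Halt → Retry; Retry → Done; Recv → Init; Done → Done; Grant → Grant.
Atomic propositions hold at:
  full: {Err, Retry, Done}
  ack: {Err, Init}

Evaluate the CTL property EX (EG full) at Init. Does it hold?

EG full: greatest fixpoint, start Z0 = {Err, Retry, Done}, keep only states in Sat with some successor in Z. Already a fixed point.
Sat(EG full) = {Err, Retry, Done}
Sat(EX (EG full)) = {s : some successor in {Err, Retry, Done}} = {Store, Err, Halt, Retry, Done}
Init ∉ Sat(EX (EG full)) = {Store, Err, Halt, Retry, Done}, so the formula does not hold at Init.

No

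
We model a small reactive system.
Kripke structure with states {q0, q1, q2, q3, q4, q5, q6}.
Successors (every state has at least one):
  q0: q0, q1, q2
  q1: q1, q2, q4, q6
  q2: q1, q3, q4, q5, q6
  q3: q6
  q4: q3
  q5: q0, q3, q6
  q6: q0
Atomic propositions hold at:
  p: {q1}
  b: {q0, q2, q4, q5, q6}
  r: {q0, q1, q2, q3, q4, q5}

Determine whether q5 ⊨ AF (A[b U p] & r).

A[b U p]: least fixpoint, start Z0 = Sat(p) = {q1}, add states in Sat(b) with every successor in Z. Already a fixed point.
Sat(A[b U p]) = {q1}
Sat(A[b U p] & r) = {q1}
AF (A[b U p] & r): least fixpoint, start Z0 = {q1}, add states with every successor in Z. Already a fixed point.
Sat(AF (A[b U p] & r)) = {q1}
q5 ∉ Sat(AF (A[b U p] & r)) = {q1}, so the formula does not hold at q5.

No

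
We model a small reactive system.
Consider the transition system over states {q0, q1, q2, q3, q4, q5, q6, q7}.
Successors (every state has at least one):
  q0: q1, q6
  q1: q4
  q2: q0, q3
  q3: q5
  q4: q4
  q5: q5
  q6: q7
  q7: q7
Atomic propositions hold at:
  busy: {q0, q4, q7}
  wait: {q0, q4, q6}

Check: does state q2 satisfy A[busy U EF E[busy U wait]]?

Yes

E[busy U wait]: least fixpoint, start Z0 = Sat(wait) = {q0, q4, q6}, add states in Sat(busy) with some successor in Z. Already a fixed point.
Sat(E[busy U wait]) = {q0, q4, q6}
EF E[busy U wait]: least fixpoint, start Z0 = {q0, q4, q6}, add states with some successor in Z. Z1 = {q0, q1, q2, q4, q6}; fixed.
Sat(EF E[busy U wait]) = {q0, q1, q2, q4, q6}
A[busy U EF E[busy U wait]]: least fixpoint, start Z0 = Sat(EF E[busy U wait]) = {q0, q1, q2, q4, q6}, add states in Sat(busy) with every successor in Z. Already a fixed point.
Sat(A[busy U EF E[busy U wait]]) = {q0, q1, q2, q4, q6}
q2 ∈ Sat(A[busy U EF E[busy U wait]]) = {q0, q1, q2, q4, q6}, so the formula holds at q2.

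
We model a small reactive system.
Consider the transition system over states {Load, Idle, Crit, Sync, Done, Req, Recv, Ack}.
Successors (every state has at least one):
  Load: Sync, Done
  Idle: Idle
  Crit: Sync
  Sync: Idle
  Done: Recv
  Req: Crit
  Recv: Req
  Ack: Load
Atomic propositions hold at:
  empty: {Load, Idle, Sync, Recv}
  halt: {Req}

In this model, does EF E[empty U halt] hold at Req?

E[empty U halt]: least fixpoint, start Z0 = Sat(halt) = {Req}, add states in Sat(empty) with some successor in Z. Z1 = {Req, Recv}; fixed.
Sat(E[empty U halt]) = {Req, Recv}
EF E[empty U halt]: least fixpoint, start Z0 = {Req, Recv}, add states with some successor in Z. Z1 = {Done, Req, Recv}; Z2 = {Load, Done, Req, Recv}; Z3 = {Load, Done, Req, Recv, Ack}; fixed.
Sat(EF E[empty U halt]) = {Load, Done, Req, Recv, Ack}
Req ∈ Sat(EF E[empty U halt]) = {Load, Done, Req, Recv, Ack}, so the formula holds at Req.

Yes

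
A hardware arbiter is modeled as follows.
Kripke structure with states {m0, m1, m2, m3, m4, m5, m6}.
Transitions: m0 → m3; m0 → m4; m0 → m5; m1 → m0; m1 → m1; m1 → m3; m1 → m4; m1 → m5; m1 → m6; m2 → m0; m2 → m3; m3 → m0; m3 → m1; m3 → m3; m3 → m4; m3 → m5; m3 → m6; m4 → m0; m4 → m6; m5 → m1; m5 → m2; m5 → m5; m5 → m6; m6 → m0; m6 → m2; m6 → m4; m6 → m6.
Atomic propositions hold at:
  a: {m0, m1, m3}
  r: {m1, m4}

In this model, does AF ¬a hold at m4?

Sat(¬a) = {m2, m4, m5, m6}
AF ¬a: least fixpoint, start Z0 = {m2, m4, m5, m6}, add states with every successor in Z. Already a fixed point.
Sat(AF ¬a) = {m2, m4, m5, m6}
m4 ∈ Sat(AF ¬a) = {m2, m4, m5, m6}, so the formula holds at m4.

Yes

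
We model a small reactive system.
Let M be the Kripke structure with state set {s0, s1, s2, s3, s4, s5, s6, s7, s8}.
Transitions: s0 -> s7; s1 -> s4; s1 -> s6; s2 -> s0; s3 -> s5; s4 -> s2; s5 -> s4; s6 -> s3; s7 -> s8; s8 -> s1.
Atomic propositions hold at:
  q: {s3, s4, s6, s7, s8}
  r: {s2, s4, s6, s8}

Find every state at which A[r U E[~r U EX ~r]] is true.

{s0, s1, s2, s3, s4, s6, s7, s8}

Sat(~r) = {s0, s1, s3, s5, s7}
Sat(EX ~r) = {s : some successor in {s0, s1, s3, s5, s7}} = {s0, s2, s3, s6, s8}
E[~r U EX ~r]: least fixpoint, start Z0 = Sat(EX ~r) = {s0, s2, s3, s6, s8}, add states in Sat(~r) with some successor in Z. Z1 = {s0, s1, s2, s3, s6, s7, s8}; fixed.
Sat(E[~r U EX ~r]) = {s0, s1, s2, s3, s6, s7, s8}
A[r U E[~r U EX ~r]]: least fixpoint, start Z0 = Sat(E[~r U EX ~r]) = {s0, s1, s2, s3, s6, s7, s8}, add states in Sat(r) with every successor in Z. Z1 = {s0, s1, s2, s3, s4, s6, s7, s8}; fixed.
Sat(A[r U E[~r U EX ~r]]) = {s0, s1, s2, s3, s4, s6, s7, s8}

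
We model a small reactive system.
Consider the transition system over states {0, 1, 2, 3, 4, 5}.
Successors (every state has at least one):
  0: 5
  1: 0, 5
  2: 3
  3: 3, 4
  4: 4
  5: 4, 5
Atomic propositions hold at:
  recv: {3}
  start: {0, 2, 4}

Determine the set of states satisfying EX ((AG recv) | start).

{1, 3, 4, 5}

AG recv: greatest fixpoint, start Z0 = {3}, keep only states in Sat with every successor in Z. Z1 = ∅; fixed.
Sat(AG recv) = ∅
Sat((AG recv) | start) = {0, 2, 4}
Sat(EX ((AG recv) | start)) = {s : some successor in {0, 2, 4}} = {1, 3, 4, 5}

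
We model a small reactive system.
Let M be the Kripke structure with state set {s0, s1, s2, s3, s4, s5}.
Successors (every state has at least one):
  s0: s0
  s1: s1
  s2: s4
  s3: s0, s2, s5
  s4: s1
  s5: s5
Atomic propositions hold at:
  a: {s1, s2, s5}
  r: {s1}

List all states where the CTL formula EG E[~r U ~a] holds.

{s0, s3}

Sat(~r) = {s0, s2, s3, s4, s5}
Sat(~a) = {s0, s3, s4}
E[~r U ~a]: least fixpoint, start Z0 = Sat(~a) = {s0, s3, s4}, add states in Sat(~r) with some successor in Z. Z1 = {s0, s2, s3, s4}; fixed.
Sat(E[~r U ~a]) = {s0, s2, s3, s4}
EG E[~r U ~a]: greatest fixpoint, start Z0 = {s0, s2, s3, s4}, keep only states in Sat with some successor in Z. Z1 = {s0, s2, s3}; Z2 = {s0, s3}; fixed.
Sat(EG E[~r U ~a]) = {s0, s3}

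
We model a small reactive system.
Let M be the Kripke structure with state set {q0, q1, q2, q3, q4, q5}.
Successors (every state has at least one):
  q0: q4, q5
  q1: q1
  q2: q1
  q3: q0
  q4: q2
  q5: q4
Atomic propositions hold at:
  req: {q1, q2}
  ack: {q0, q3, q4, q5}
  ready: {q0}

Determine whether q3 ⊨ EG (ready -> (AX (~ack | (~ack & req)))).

No

Sat(~ack) = {q1, q2}
Sat(~ack & req) = {q1, q2}
Sat(~ack | (~ack & req)) = {q1, q2}
Sat(AX (~ack | (~ack & req))) = {s : every successor in {q1, q2}} = {q1, q2, q4}
Sat(ready -> (AX (~ack | (~ack & req)))) = {q1, q2, q3, q4, q5}
EG (ready -> (AX (~ack | (~ack & req)))): greatest fixpoint, start Z0 = {q1, q2, q3, q4, q5}, keep only states in Sat with some successor in Z. Z1 = {q1, q2, q4, q5}; fixed.
Sat(EG (ready -> (AX (~ack | (~ack & req))))) = {q1, q2, q4, q5}
q3 ∉ Sat(EG (ready -> (AX (~ack | (~ack & req))))) = {q1, q2, q4, q5}, so the formula does not hold at q3.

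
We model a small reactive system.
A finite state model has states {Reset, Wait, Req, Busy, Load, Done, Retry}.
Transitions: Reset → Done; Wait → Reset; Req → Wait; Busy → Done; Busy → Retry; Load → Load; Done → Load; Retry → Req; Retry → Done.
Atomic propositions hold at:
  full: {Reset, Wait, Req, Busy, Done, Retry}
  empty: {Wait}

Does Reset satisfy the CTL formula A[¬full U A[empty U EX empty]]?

No

Sat(¬full) = {Load}
Sat(EX empty) = {s : some successor in {Wait}} = {Req}
A[empty U EX empty]: least fixpoint, start Z0 = Sat(EX empty) = {Req}, add states in Sat(empty) with every successor in Z. Already a fixed point.
Sat(A[empty U EX empty]) = {Req}
A[¬full U A[empty U EX empty]]: least fixpoint, start Z0 = Sat(A[empty U EX empty]) = {Req}, add states in Sat(¬full) with every successor in Z. Already a fixed point.
Sat(A[¬full U A[empty U EX empty]]) = {Req}
Reset ∉ Sat(A[¬full U A[empty U EX empty]]) = {Req}, so the formula does not hold at Reset.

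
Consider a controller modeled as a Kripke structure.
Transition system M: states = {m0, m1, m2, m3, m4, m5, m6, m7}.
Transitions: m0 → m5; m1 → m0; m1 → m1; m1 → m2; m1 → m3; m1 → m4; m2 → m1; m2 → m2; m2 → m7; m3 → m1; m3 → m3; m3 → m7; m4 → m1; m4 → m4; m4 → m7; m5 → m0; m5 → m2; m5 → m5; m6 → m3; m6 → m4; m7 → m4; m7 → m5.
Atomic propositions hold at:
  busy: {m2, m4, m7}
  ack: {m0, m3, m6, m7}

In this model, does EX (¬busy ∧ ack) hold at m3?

Sat(¬busy) = {m0, m1, m3, m5, m6}
Sat(¬busy ∧ ack) = {m0, m3, m6}
Sat(EX (¬busy ∧ ack)) = {s : some successor in {m0, m3, m6}} = {m1, m3, m5, m6}
m3 ∈ Sat(EX (¬busy ∧ ack)) = {m1, m3, m5, m6}, so the formula holds at m3.

Yes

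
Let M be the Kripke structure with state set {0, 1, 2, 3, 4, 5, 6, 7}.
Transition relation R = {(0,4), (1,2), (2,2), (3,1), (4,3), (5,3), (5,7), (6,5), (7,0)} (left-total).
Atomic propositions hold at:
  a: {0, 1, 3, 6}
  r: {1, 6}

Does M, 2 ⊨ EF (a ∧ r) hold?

No

Sat(a ∧ r) = {1, 6}
EF (a ∧ r): least fixpoint, start Z0 = {1, 6}, add states with some successor in Z. Z1 = {1, 3, 6}; Z2 = {1, 3, 4, 5, 6}; Z3 = {0, 1, 3, 4, 5, 6}; Z4 = {0, 1, 3, 4, 5, 6, 7}; fixed.
Sat(EF (a ∧ r)) = {0, 1, 3, 4, 5, 6, 7}
2 ∉ Sat(EF (a ∧ r)) = {0, 1, 3, 4, 5, 6, 7}, so the formula does not hold at 2.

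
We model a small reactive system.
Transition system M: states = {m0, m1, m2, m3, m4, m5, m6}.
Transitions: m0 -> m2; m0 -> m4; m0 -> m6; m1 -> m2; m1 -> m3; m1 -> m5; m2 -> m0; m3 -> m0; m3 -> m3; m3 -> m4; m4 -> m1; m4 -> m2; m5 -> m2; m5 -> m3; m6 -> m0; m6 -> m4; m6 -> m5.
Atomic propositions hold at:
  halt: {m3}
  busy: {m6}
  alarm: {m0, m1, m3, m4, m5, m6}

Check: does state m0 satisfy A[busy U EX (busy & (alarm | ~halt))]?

Sat(~halt) = {m0, m1, m2, m4, m5, m6}
Sat(alarm | ~halt) = {m0, m1, m2, m3, m4, m5, m6}
Sat(busy & (alarm | ~halt)) = {m6}
Sat(EX (busy & (alarm | ~halt))) = {s : some successor in {m6}} = {m0}
A[busy U EX (busy & (alarm | ~halt))]: least fixpoint, start Z0 = Sat(EX (busy & (alarm | ~halt))) = {m0}, add states in Sat(busy) with every successor in Z. Already a fixed point.
Sat(A[busy U EX (busy & (alarm | ~halt))]) = {m0}
m0 ∈ Sat(A[busy U EX (busy & (alarm | ~halt))]) = {m0}, so the formula holds at m0.

Yes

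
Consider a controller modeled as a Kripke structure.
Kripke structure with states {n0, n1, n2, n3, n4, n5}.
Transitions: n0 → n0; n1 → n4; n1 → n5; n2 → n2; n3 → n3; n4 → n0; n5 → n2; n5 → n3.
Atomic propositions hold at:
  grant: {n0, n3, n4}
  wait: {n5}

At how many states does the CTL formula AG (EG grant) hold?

EG grant: greatest fixpoint, start Z0 = {n0, n3, n4}, keep only states in Sat with some successor in Z. Already a fixed point.
Sat(EG grant) = {n0, n3, n4}
AG (EG grant): greatest fixpoint, start Z0 = {n0, n3, n4}, keep only states in Sat with every successor in Z. Already a fixed point.
Sat(AG (EG grant)) = {n0, n3, n4}
|Sat(AG (EG grant))| = |{n0, n3, n4}| = 3.

3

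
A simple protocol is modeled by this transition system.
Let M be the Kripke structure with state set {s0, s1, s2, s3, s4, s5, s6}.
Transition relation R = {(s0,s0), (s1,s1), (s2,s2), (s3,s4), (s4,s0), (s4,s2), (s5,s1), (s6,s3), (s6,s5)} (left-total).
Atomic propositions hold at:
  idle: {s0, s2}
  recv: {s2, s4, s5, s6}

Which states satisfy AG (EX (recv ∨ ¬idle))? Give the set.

Sat(¬idle) = {s1, s3, s4, s5, s6}
Sat(recv ∨ ¬idle) = {s1, s2, s3, s4, s5, s6}
Sat(EX (recv ∨ ¬idle)) = {s : some successor in {s1, s2, s3, s4, s5, s6}} = {s1, s2, s3, s4, s5, s6}
AG (EX (recv ∨ ¬idle)): greatest fixpoint, start Z0 = {s1, s2, s3, s4, s5, s6}, keep only states in Sat with every successor in Z. Z1 = {s1, s2, s3, s5, s6}; Z2 = {s1, s2, s5, s6}; Z3 = {s1, s2, s5}; fixed.
Sat(AG (EX (recv ∨ ¬idle))) = {s1, s2, s5}

{s1, s2, s5}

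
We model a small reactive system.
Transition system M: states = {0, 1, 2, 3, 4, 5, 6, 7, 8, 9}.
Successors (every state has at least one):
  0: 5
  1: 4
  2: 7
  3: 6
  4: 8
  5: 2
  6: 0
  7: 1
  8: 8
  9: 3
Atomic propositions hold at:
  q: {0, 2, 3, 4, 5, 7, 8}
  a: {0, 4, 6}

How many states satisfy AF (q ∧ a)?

Sat(q ∧ a) = {0, 4}
AF (q ∧ a): least fixpoint, start Z0 = {0, 4}, add states with every successor in Z. Z1 = {0, 1, 4, 6}; Z2 = {0, 1, 3, 4, 6, 7}; Z3 = {0, 1, 2, 3, 4, 6, 7, 9}; Z4 = {0, 1, 2, 3, 4, 5, 6, 7, 9}; fixed.
Sat(AF (q ∧ a)) = {0, 1, 2, 3, 4, 5, 6, 7, 9}
|Sat(AF (q ∧ a))| = |{0, 1, 2, 3, 4, 5, 6, 7, 9}| = 9.

9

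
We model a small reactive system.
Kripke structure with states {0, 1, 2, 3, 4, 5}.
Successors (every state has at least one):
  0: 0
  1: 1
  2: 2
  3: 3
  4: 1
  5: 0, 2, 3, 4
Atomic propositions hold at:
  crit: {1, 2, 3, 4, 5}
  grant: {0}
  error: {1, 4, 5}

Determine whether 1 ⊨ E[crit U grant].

E[crit U grant]: least fixpoint, start Z0 = Sat(grant) = {0}, add states in Sat(crit) with some successor in Z. Z1 = {0, 5}; fixed.
Sat(E[crit U grant]) = {0, 5}
1 ∉ Sat(E[crit U grant]) = {0, 5}, so the formula does not hold at 1.

No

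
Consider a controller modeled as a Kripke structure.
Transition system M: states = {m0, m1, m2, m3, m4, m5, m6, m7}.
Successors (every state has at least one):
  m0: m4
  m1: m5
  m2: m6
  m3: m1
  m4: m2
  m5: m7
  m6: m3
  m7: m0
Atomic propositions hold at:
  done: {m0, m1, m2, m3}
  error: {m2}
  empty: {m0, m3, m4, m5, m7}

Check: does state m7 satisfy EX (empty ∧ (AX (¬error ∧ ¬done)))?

Yes

Sat(¬error) = {m0, m1, m3, m4, m5, m6, m7}
Sat(¬done) = {m4, m5, m6, m7}
Sat(¬error ∧ ¬done) = {m4, m5, m6, m7}
Sat(AX (¬error ∧ ¬done)) = {s : every successor in {m4, m5, m6, m7}} = {m0, m1, m2, m5}
Sat(empty ∧ (AX (¬error ∧ ¬done))) = {m0, m5}
Sat(EX (empty ∧ (AX (¬error ∧ ¬done)))) = {s : some successor in {m0, m5}} = {m1, m7}
m7 ∈ Sat(EX (empty ∧ (AX (¬error ∧ ¬done)))) = {m1, m7}, so the formula holds at m7.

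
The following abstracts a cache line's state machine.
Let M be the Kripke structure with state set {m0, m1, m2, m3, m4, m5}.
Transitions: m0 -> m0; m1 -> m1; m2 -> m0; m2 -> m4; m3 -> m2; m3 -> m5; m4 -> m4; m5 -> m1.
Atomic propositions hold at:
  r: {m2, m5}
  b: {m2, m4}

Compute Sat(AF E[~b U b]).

Sat(~b) = {m0, m1, m3, m5}
E[~b U b]: least fixpoint, start Z0 = Sat(b) = {m2, m4}, add states in Sat(~b) with some successor in Z. Z1 = {m2, m3, m4}; fixed.
Sat(E[~b U b]) = {m2, m3, m4}
AF E[~b U b]: least fixpoint, start Z0 = {m2, m3, m4}, add states with every successor in Z. Already a fixed point.
Sat(AF E[~b U b]) = {m2, m3, m4}

{m2, m3, m4}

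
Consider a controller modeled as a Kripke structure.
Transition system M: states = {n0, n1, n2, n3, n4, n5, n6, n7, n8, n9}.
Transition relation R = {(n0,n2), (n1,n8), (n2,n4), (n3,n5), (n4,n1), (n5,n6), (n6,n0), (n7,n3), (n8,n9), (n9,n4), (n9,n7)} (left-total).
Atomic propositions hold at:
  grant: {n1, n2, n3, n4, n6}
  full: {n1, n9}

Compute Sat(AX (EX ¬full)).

{n0, n3, n4, n5, n6, n7, n8}

Sat(¬full) = {n0, n2, n3, n4, n5, n6, n7, n8}
Sat(EX ¬full) = {s : some successor in {n0, n2, n3, n4, n5, n6, n7, n8}} = {n0, n1, n2, n3, n5, n6, n7, n9}
Sat(AX (EX ¬full)) = {s : every successor in {n0, n1, n2, n3, n5, n6, n7, n9}} = {n0, n3, n4, n5, n6, n7, n8}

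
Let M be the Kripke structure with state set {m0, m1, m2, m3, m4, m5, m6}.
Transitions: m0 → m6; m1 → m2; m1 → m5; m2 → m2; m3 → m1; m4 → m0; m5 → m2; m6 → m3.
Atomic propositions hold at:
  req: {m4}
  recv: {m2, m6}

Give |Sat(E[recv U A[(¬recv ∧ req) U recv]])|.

2

Sat(¬recv) = {m0, m1, m3, m4, m5}
Sat(¬recv ∧ req) = {m4}
A[(¬recv ∧ req) U recv]: least fixpoint, start Z0 = Sat(recv) = {m2, m6}, add states in Sat(¬recv ∧ req) with every successor in Z. Already a fixed point.
Sat(A[(¬recv ∧ req) U recv]) = {m2, m6}
E[recv U A[(¬recv ∧ req) U recv]]: least fixpoint, start Z0 = Sat(A[(¬recv ∧ req) U recv]) = {m2, m6}, add states in Sat(recv) with some successor in Z. Already a fixed point.
Sat(E[recv U A[(¬recv ∧ req) U recv]]) = {m2, m6}
|Sat(E[recv U A[(¬recv ∧ req) U recv]])| = |{m2, m6}| = 2.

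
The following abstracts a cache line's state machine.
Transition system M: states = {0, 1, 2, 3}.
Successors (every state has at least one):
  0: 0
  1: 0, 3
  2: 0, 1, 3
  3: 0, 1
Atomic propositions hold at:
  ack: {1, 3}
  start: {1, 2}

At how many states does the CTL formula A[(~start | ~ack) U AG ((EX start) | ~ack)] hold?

Sat(~start) = {0, 3}
Sat(~ack) = {0, 2}
Sat(~start | ~ack) = {0, 2, 3}
Sat(EX start) = {s : some successor in {1, 2}} = {2, 3}
Sat((EX start) | ~ack) = {0, 2, 3}
AG ((EX start) | ~ack): greatest fixpoint, start Z0 = {0, 2, 3}, keep only states in Sat with every successor in Z. Z1 = {0}; fixed.
Sat(AG ((EX start) | ~ack)) = {0}
A[(~start | ~ack) U AG ((EX start) | ~ack)]: least fixpoint, start Z0 = Sat(AG ((EX start) | ~ack)) = {0}, add states in Sat(~start | ~ack) with every successor in Z. Already a fixed point.
Sat(A[(~start | ~ack) U AG ((EX start) | ~ack)]) = {0}
|Sat(A[(~start | ~ack) U AG ((EX start) | ~ack)])| = |{0}| = 1.

1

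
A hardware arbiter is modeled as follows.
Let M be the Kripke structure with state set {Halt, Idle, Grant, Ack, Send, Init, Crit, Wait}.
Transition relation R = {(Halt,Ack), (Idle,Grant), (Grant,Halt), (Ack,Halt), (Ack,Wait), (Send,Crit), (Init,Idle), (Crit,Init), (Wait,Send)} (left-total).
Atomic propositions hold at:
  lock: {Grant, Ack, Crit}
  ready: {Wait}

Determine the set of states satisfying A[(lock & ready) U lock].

{Grant, Ack, Crit}

Sat(lock & ready) = ∅
A[(lock & ready) U lock]: least fixpoint, start Z0 = Sat(lock) = {Grant, Ack, Crit}, add states in Sat(lock & ready) with every successor in Z. Already a fixed point.
Sat(A[(lock & ready) U lock]) = {Grant, Ack, Crit}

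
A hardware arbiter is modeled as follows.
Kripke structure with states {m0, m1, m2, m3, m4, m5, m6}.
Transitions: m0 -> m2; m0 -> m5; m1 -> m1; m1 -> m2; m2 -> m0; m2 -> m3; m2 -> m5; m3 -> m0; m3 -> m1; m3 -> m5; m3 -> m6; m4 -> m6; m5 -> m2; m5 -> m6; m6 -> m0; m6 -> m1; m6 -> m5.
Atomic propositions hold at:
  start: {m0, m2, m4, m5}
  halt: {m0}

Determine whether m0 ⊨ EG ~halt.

No

Sat(~halt) = {m1, m2, m3, m4, m5, m6}
EG ~halt: greatest fixpoint, start Z0 = {m1, m2, m3, m4, m5, m6}, keep only states in Sat with some successor in Z. Already a fixed point.
Sat(EG ~halt) = {m1, m2, m3, m4, m5, m6}
m0 ∉ Sat(EG ~halt) = {m1, m2, m3, m4, m5, m6}, so the formula does not hold at m0.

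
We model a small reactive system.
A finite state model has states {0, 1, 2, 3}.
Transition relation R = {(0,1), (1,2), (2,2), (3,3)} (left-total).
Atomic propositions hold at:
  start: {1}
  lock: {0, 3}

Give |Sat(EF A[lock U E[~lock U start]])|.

Sat(~lock) = {1, 2}
E[~lock U start]: least fixpoint, start Z0 = Sat(start) = {1}, add states in Sat(~lock) with some successor in Z. Already a fixed point.
Sat(E[~lock U start]) = {1}
A[lock U E[~lock U start]]: least fixpoint, start Z0 = Sat(E[~lock U start]) = {1}, add states in Sat(lock) with every successor in Z. Z1 = {0, 1}; fixed.
Sat(A[lock U E[~lock U start]]) = {0, 1}
EF A[lock U E[~lock U start]]: least fixpoint, start Z0 = {0, 1}, add states with some successor in Z. Already a fixed point.
Sat(EF A[lock U E[~lock U start]]) = {0, 1}
|Sat(EF A[lock U E[~lock U start]])| = |{0, 1}| = 2.

2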